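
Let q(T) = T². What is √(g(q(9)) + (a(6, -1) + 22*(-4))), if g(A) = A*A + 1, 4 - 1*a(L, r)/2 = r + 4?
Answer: 2*√1619 ≈ 80.474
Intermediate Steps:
a(L, r) = -2*r (a(L, r) = 8 - 2*(r + 4) = 8 - 2*(4 + r) = 8 + (-8 - 2*r) = -2*r)
g(A) = 1 + A² (g(A) = A² + 1 = 1 + A²)
√(g(q(9)) + (a(6, -1) + 22*(-4))) = √((1 + (9²)²) + (-2*(-1) + 22*(-4))) = √((1 + 81²) + (2 - 88)) = √((1 + 6561) - 86) = √(6562 - 86) = √6476 = 2*√1619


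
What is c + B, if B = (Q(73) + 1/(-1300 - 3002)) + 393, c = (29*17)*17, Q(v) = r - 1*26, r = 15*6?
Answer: 38021075/4302 ≈ 8838.0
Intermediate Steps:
r = 90
Q(v) = 64 (Q(v) = 90 - 1*26 = 90 - 26 = 64)
c = 8381 (c = 493*17 = 8381)
B = 1966013/4302 (B = (64 + 1/(-1300 - 3002)) + 393 = (64 + 1/(-4302)) + 393 = (64 - 1/4302) + 393 = 275327/4302 + 393 = 1966013/4302 ≈ 457.00)
c + B = 8381 + 1966013/4302 = 38021075/4302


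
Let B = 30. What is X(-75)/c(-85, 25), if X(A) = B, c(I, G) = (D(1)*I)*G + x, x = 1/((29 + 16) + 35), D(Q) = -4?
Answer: 800/226667 ≈ 0.0035294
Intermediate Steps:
x = 1/80 (x = 1/(45 + 35) = 1/80 ≈ 0.012500)
c(I, G) = 1/80 - 4*G*I (c(I, G) = (-4*I)*G + 1/80 = -4*G*I + 1/80 = 1/80 - 4*G*I)
X(A) = 30
X(-75)/c(-85, 25) = 30/(1/80 - 4*25*(-85)) = 30/(1/80 + 8500) = 30/(680001/80) = 30*(80/680001) = 800/226667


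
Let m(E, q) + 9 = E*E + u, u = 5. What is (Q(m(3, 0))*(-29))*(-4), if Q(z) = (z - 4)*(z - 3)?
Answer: 232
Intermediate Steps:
m(E, q) = -4 + E² (m(E, q) = -9 + (E*E + 5) = -9 + (E² + 5) = -9 + (5 + E²) = -4 + E²)
Q(z) = (-4 + z)*(-3 + z)
(Q(m(3, 0))*(-29))*(-4) = ((12 + (-4 + 3²)² - 7*(-4 + 3²))*(-29))*(-4) = ((12 + (-4 + 9)² - 7*(-4 + 9))*(-29))*(-4) = ((12 + 5² - 7*5)*(-29))*(-4) = ((12 + 25 - 35)*(-29))*(-4) = (2*(-29))*(-4) = -58*(-4) = 232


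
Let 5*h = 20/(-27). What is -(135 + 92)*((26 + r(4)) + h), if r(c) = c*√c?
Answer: -207478/27 ≈ -7684.4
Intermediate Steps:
h = -4/27 (h = (20/(-27))/5 = (20*(-1/27))/5 = (⅕)*(-20/27) = -4/27 ≈ -0.14815)
r(c) = c^(3/2)
-(135 + 92)*((26 + r(4)) + h) = -(135 + 92)*((26 + 4^(3/2)) - 4/27) = -227*((26 + 8) - 4/27) = -227*(34 - 4/27) = -227*914/27 = -1*207478/27 = -207478/27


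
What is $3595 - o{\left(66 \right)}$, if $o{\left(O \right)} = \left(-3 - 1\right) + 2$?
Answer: $3597$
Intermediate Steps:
$o{\left(O \right)} = -2$ ($o{\left(O \right)} = -4 + 2 = -2$)
$3595 - o{\left(66 \right)} = 3595 - -2 = 3595 + 2 = 3597$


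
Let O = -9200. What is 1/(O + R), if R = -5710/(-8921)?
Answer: -8921/82067490 ≈ -0.00010870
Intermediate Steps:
R = 5710/8921 (R = -5710*(-1/8921) = 5710/8921 ≈ 0.64006)
1/(O + R) = 1/(-9200 + 5710/8921) = 1/(-82067490/8921) = -8921/82067490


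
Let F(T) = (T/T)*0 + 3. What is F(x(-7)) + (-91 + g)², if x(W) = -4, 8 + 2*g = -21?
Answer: 44533/4 ≈ 11133.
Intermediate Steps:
g = -29/2 (g = -4 + (½)*(-21) = -4 - 21/2 = -29/2 ≈ -14.500)
F(T) = 3 (F(T) = 1*0 + 3 = 0 + 3 = 3)
F(x(-7)) + (-91 + g)² = 3 + (-91 - 29/2)² = 3 + (-211/2)² = 3 + 44521/4 = 44533/4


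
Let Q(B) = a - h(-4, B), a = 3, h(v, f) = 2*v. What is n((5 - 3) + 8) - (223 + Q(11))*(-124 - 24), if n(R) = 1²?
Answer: 34633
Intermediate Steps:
Q(B) = 11 (Q(B) = 3 - 2*(-4) = 3 - 1*(-8) = 3 + 8 = 11)
n(R) = 1
n((5 - 3) + 8) - (223 + Q(11))*(-124 - 24) = 1 - (223 + 11)*(-124 - 24) = 1 - 234*(-148) = 1 - 1*(-34632) = 1 + 34632 = 34633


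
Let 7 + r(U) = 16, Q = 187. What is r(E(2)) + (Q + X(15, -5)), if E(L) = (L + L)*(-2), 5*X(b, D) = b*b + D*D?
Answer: 246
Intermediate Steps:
X(b, D) = D²/5 + b²/5 (X(b, D) = (b*b + D*D)/5 = (b² + D²)/5 = (D² + b²)/5 = D²/5 + b²/5)
E(L) = -4*L (E(L) = (2*L)*(-2) = -4*L)
r(U) = 9 (r(U) = -7 + 16 = 9)
r(E(2)) + (Q + X(15, -5)) = 9 + (187 + ((⅕)*(-5)² + (⅕)*15²)) = 9 + (187 + ((⅕)*25 + (⅕)*225)) = 9 + (187 + (5 + 45)) = 9 + (187 + 50) = 9 + 237 = 246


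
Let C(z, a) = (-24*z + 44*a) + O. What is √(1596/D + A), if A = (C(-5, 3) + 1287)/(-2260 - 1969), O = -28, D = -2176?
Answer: I*√360810118030/575144 ≈ 1.0444*I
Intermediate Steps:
C(z, a) = -28 - 24*z + 44*a (C(z, a) = (-24*z + 44*a) - 28 = -28 - 24*z + 44*a)
A = -1511/4229 (A = ((-28 - 24*(-5) + 44*3) + 1287)/(-2260 - 1969) = ((-28 + 120 + 132) + 1287)/(-4229) = (224 + 1287)*(-1/4229) = 1511*(-1/4229) = -1511/4229 ≈ -0.35730)
√(1596/D + A) = √(1596/(-2176) - 1511/4229) = √(1596*(-1/2176) - 1511/4229) = √(-399/544 - 1511/4229) = √(-2509355/2300576) = I*√360810118030/575144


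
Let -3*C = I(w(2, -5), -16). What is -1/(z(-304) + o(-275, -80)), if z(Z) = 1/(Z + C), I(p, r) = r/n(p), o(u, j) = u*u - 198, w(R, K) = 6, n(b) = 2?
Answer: -904/68186005 ≈ -1.3258e-5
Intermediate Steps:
o(u, j) = -198 + u² (o(u, j) = u² - 198 = -198 + u²)
I(p, r) = r/2
C = 8/3 (C = -(-16)/6 = -⅓*(-8) = 8/3 ≈ 2.6667)
z(Z) = 1/(8/3 + Z) (z(Z) = 1/(Z + 8/3) = 1/(8/3 + Z))
-1/(z(-304) + o(-275, -80)) = -1/(3/(8 + 3*(-304)) + (-198 + (-275)²)) = -1/(3/(8 - 912) + (-198 + 75625)) = -1/(3/(-904) + 75427) = -1/(3*(-1/904) + 75427) = -1/(-3/904 + 75427) = -1/68186005/904 = -1*904/68186005 = -904/68186005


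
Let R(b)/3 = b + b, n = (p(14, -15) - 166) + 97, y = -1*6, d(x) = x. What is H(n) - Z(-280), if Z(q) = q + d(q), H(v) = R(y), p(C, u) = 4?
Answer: 524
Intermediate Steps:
y = -6
n = -65 (n = (4 - 166) + 97 = -162 + 97 = -65)
R(b) = 6*b (R(b) = 3*(b + b) = 3*(2*b) = 6*b)
H(v) = -36 (H(v) = 6*(-6) = -36)
Z(q) = 2*q (Z(q) = q + q = 2*q)
H(n) - Z(-280) = -36 - 2*(-280) = -36 - 1*(-560) = -36 + 560 = 524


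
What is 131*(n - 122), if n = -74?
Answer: -25676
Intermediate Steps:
131*(n - 122) = 131*(-74 - 122) = 131*(-196) = -25676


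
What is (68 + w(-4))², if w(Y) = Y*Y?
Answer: 7056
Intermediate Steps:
w(Y) = Y²
(68 + w(-4))² = (68 + (-4)²)² = (68 + 16)² = 84² = 7056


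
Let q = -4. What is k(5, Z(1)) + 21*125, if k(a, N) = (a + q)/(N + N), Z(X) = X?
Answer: 5251/2 ≈ 2625.5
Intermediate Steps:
k(a, N) = (-4 + a)/(2*N) (k(a, N) = (a - 4)/(N + N) = (-4 + a)/((2*N)) = (-4 + a)*(1/(2*N)) = (-4 + a)/(2*N))
k(5, Z(1)) + 21*125 = (½)*(-4 + 5)/1 + 21*125 = (½)*1*1 + 2625 = ½ + 2625 = 5251/2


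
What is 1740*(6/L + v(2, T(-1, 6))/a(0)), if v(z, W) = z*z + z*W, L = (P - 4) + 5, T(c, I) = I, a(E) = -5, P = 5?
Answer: -3828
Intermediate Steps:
L = 6 (L = (5 - 4) + 5 = 1 + 5 = 6)
v(z, W) = z**2 + W*z
1740*(6/L + v(2, T(-1, 6))/a(0)) = 1740*(6/6 + (2*(6 + 2))/(-5)) = 1740*(6*(1/6) + (2*8)*(-1/5)) = 1740*(1 + 16*(-1/5)) = 1740*(1 - 16/5) = 1740*(-11/5) = -3828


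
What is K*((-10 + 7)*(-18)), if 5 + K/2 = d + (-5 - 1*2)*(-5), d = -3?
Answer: 2916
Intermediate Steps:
K = 54 (K = -10 + 2*(-3 + (-5 - 1*2)*(-5)) = -10 + 2*(-3 + (-5 - 2)*(-5)) = -10 + 2*(-3 - 7*(-5)) = -10 + 2*(-3 + 35) = -10 + 2*32 = -10 + 64 = 54)
K*((-10 + 7)*(-18)) = 54*((-10 + 7)*(-18)) = 54*(-3*(-18)) = 54*54 = 2916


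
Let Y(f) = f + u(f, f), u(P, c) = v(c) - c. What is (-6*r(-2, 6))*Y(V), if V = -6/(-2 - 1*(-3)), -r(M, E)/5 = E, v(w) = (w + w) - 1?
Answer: -2340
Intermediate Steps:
v(w) = -1 + 2*w (v(w) = 2*w - 1 = -1 + 2*w)
r(M, E) = -5*E
V = -6 (V = -6/(-2 + 3) = -6/1 = -6*1 = -6)
u(P, c) = -1 + c (u(P, c) = (-1 + 2*c) - c = -1 + c)
Y(f) = -1 + 2*f (Y(f) = f + (-1 + f) = -1 + 2*f)
(-6*r(-2, 6))*Y(V) = (-(-30)*6)*(-1 + 2*(-6)) = (-6*(-30))*(-1 - 12) = 180*(-13) = -2340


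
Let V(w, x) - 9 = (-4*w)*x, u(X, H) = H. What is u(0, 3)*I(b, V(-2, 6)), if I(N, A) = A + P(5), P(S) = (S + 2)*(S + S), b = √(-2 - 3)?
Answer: 381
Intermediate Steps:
V(w, x) = 9 - 4*w*x (V(w, x) = 9 + (-4*w)*x = 9 - 4*w*x)
b = I*√5 (b = √(-5) = I*√5 ≈ 2.2361*I)
P(S) = 2*S*(2 + S) (P(S) = (2 + S)*(2*S) = 2*S*(2 + S))
I(N, A) = 70 + A (I(N, A) = A + 2*5*(2 + 5) = A + 2*5*7 = A + 70 = 70 + A)
u(0, 3)*I(b, V(-2, 6)) = 3*(70 + (9 - 4*(-2)*6)) = 3*(70 + (9 + 48)) = 3*(70 + 57) = 3*127 = 381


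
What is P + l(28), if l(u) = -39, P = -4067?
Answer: -4106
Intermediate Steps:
P + l(28) = -4067 - 39 = -4106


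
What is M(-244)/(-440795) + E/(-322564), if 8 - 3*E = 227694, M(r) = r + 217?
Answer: 50194489027/213276897570 ≈ 0.23535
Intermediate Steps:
M(r) = 217 + r
E = -227686/3 (E = 8/3 - 1/3*227694 = 8/3 - 75898 = -227686/3 ≈ -75895.)
M(-244)/(-440795) + E/(-322564) = (217 - 244)/(-440795) - 227686/3/(-322564) = -27*(-1/440795) - 227686/3*(-1/322564) = 27/440795 + 113843/483846 = 50194489027/213276897570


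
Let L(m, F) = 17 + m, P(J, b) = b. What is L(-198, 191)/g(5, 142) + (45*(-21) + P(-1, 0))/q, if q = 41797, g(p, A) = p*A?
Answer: -1176601/4239410 ≈ -0.27754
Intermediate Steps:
g(p, A) = A*p
L(-198, 191)/g(5, 142) + (45*(-21) + P(-1, 0))/q = (17 - 198)/((142*5)) + (45*(-21) + 0)/41797 = -181/710 + (-945 + 0)*(1/41797) = -181*1/710 - 945*1/41797 = -181/710 - 135/5971 = -1176601/4239410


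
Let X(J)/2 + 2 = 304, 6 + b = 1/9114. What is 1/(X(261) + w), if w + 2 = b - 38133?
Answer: -9114/342112217 ≈ -2.6640e-5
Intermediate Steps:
b = -54683/9114 (b = -6 + 1/9114 = -54683/9114 ≈ -5.9999)
X(J) = 604 (X(J) = -4 + 2*304 = -4 + 608 = 604)
w = -347617073/9114 (w = -2 + (-54683/9114 - 38133) = -2 - 347598845/9114 = -347617073/9114 ≈ -38141.)
1/(X(261) + w) = 1/(604 - 347617073/9114) = 1/(-342112217/9114) = -9114/342112217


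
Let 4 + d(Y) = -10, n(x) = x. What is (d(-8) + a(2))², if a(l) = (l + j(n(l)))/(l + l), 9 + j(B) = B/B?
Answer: 961/4 ≈ 240.25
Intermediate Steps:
j(B) = -8 (j(B) = -9 + B/B = -9 + 1 = -8)
a(l) = (-8 + l)/(2*l) (a(l) = (l - 8)/(l + l) = (-8 + l)/((2*l)) = (-8 + l)*(1/(2*l)) = (-8 + l)/(2*l))
d(Y) = -14 (d(Y) = -4 - 10 = -14)
(d(-8) + a(2))² = (-14 + (½)*(-8 + 2)/2)² = (-14 + (½)*(½)*(-6))² = (-14 - 3/2)² = (-31/2)² = 961/4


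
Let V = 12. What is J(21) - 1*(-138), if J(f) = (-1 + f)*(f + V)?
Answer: 798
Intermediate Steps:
J(f) = (-1 + f)*(12 + f) (J(f) = (-1 + f)*(f + 12) = (-1 + f)*(12 + f))
J(21) - 1*(-138) = (-12 + 21² + 11*21) - 1*(-138) = (-12 + 441 + 231) + 138 = 660 + 138 = 798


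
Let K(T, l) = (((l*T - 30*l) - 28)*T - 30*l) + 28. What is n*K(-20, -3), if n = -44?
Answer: 102168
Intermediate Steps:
K(T, l) = 28 - 30*l + T*(-28 - 30*l + T*l) (K(T, l) = (((T*l - 30*l) - 28)*T - 30*l) + 28 = (((-30*l + T*l) - 28)*T - 30*l) + 28 = ((-28 - 30*l + T*l)*T - 30*l) + 28 = (T*(-28 - 30*l + T*l) - 30*l) + 28 = (-30*l + T*(-28 - 30*l + T*l)) + 28 = 28 - 30*l + T*(-28 - 30*l + T*l))
n*K(-20, -3) = -44*(28 - 30*(-3) - 28*(-20) - 3*(-20)² - 30*(-20)*(-3)) = -44*(28 + 90 + 560 - 3*400 - 1800) = -44*(28 + 90 + 560 - 1200 - 1800) = -44*(-2322) = 102168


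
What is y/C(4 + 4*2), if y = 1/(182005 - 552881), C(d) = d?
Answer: -1/4450512 ≈ -2.2469e-7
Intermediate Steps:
y = -1/370876 (y = 1/(-370876) = -1/370876 ≈ -2.6963e-6)
y/C(4 + 4*2) = -1/(370876*(4 + 4*2)) = -1/(370876*(4 + 8)) = -1/370876/12 = -1/370876*1/12 = -1/4450512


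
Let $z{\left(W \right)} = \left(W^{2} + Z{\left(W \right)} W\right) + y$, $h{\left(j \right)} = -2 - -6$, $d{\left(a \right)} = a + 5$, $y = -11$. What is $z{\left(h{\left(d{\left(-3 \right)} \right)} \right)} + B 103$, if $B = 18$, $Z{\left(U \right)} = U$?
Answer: $1875$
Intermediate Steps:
$d{\left(a \right)} = 5 + a$
$h{\left(j \right)} = 4$ ($h{\left(j \right)} = -2 + 6 = 4$)
$z{\left(W \right)} = -11 + 2 W^{2}$ ($z{\left(W \right)} = \left(W^{2} + W W\right) - 11 = \left(W^{2} + W^{2}\right) - 11 = 2 W^{2} - 11 = -11 + 2 W^{2}$)
$z{\left(h{\left(d{\left(-3 \right)} \right)} \right)} + B 103 = \left(-11 + 2 \cdot 4^{2}\right) + 18 \cdot 103 = \left(-11 + 2 \cdot 16\right) + 1854 = \left(-11 + 32\right) + 1854 = 21 + 1854 = 1875$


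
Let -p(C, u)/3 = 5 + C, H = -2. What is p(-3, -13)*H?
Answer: 12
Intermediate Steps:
p(C, u) = -15 - 3*C (p(C, u) = -3*(5 + C) = -15 - 3*C)
p(-3, -13)*H = (-15 - 3*(-3))*(-2) = (-15 + 9)*(-2) = -6*(-2) = 12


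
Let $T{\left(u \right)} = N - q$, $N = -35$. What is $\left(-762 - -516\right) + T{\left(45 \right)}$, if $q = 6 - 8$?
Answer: $-279$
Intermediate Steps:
$q = -2$ ($q = 6 - 8 = -2$)
$T{\left(u \right)} = -33$ ($T{\left(u \right)} = -35 - -2 = -35 + 2 = -33$)
$\left(-762 - -516\right) + T{\left(45 \right)} = \left(-762 - -516\right) - 33 = \left(-762 + 516\right) - 33 = -246 - 33 = -279$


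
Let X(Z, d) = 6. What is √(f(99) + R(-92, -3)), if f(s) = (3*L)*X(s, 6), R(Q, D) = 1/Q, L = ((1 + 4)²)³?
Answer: √595124977/46 ≈ 530.33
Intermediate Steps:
L = 15625 (L = (5²)³ = 25³ = 15625)
f(s) = 281250 (f(s) = (3*15625)*6 = 46875*6 = 281250)
√(f(99) + R(-92, -3)) = √(281250 + 1/(-92)) = √(281250 - 1/92) = √(25874999/92) = √595124977/46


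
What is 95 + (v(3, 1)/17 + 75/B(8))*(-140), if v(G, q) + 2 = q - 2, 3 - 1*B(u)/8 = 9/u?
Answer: -9865/17 ≈ -580.29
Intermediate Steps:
B(u) = 24 - 72/u
v(G, q) = -4 + q (v(G, q) = -2 + (q - 2) = -2 + (-2 + q) = -4 + q)
95 + (v(3, 1)/17 + 75/B(8))*(-140) = 95 + ((-4 + 1)/17 + 75/(24 - 72/8))*(-140) = 95 + (-3*1/17 + 75/(24 - 72*1/8))*(-140) = 95 + (-3/17 + 75/(24 - 9))*(-140) = 95 + (-3/17 + 75/15)*(-140) = 95 + (-3/17 + 75*(1/15))*(-140) = 95 + (-3/17 + 5)*(-140) = 95 + (82/17)*(-140) = 95 - 11480/17 = -9865/17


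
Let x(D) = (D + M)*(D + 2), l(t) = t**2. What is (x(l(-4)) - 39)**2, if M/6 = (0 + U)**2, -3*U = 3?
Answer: 127449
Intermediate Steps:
U = -1 (U = -1/3*3 = -1)
M = 6 (M = 6*(0 - 1)**2 = 6*(-1)**2 = 6*1 = 6)
x(D) = (2 + D)*(6 + D) (x(D) = (D + 6)*(D + 2) = (6 + D)*(2 + D) = (2 + D)*(6 + D))
(x(l(-4)) - 39)**2 = ((12 + ((-4)**2)**2 + 8*(-4)**2) - 39)**2 = ((12 + 16**2 + 8*16) - 39)**2 = ((12 + 256 + 128) - 39)**2 = (396 - 39)**2 = 357**2 = 127449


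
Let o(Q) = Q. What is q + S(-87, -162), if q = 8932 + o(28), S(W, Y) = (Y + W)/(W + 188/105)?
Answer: 80191265/8947 ≈ 8962.9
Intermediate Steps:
S(W, Y) = (W + Y)/(188/105 + W) (S(W, Y) = (W + Y)/(W + 188*(1/105)) = (W + Y)/(W + 188/105) = (W + Y)/(188/105 + W))
q = 8960 (q = 8932 + 28 = 8960)
q + S(-87, -162) = 8960 + 105*(-87 - 162)/(188 + 105*(-87)) = 8960 + 105*(-249)/(188 - 9135) = 8960 + 105*(-249)/(-8947) = 8960 + 105*(-1/8947)*(-249) = 8960 + 26145/8947 = 80191265/8947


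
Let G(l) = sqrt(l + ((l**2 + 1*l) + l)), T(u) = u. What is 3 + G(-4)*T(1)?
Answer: 5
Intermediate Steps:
G(l) = sqrt(l**2 + 3*l) (G(l) = sqrt(l + ((l**2 + l) + l)) = sqrt(l + ((l + l**2) + l)) = sqrt(l + (l**2 + 2*l)) = sqrt(l**2 + 3*l))
3 + G(-4)*T(1) = 3 + sqrt(-4*(3 - 4))*1 = 3 + sqrt(-4*(-1))*1 = 3 + sqrt(4)*1 = 3 + 2*1 = 3 + 2 = 5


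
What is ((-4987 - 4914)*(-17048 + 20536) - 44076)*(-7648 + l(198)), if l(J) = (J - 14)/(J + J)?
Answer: 2379980881544/9 ≈ 2.6444e+11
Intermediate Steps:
l(J) = (-14 + J)/(2*J) (l(J) = (-14 + J)/((2*J)) = (-14 + J)*(1/(2*J)) = (-14 + J)/(2*J))
((-4987 - 4914)*(-17048 + 20536) - 44076)*(-7648 + l(198)) = ((-4987 - 4914)*(-17048 + 20536) - 44076)*(-7648 + (½)*(-14 + 198)/198) = (-9901*3488 - 44076)*(-7648 + (½)*(1/198)*184) = (-34534688 - 44076)*(-7648 + 46/99) = -34578764*(-757106/99) = 2379980881544/9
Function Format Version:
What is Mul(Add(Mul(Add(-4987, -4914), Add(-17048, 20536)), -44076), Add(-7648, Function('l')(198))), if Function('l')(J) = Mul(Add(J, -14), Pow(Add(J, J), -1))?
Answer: Rational(2379980881544, 9) ≈ 2.6444e+11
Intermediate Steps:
Function('l')(J) = Mul(Rational(1, 2), Pow(J, -1), Add(-14, J)) (Function('l')(J) = Mul(Add(-14, J), Pow(Mul(2, J), -1)) = Mul(Add(-14, J), Mul(Rational(1, 2), Pow(J, -1))) = Mul(Rational(1, 2), Pow(J, -1), Add(-14, J)))
Mul(Add(Mul(Add(-4987, -4914), Add(-17048, 20536)), -44076), Add(-7648, Function('l')(198))) = Mul(Add(Mul(Add(-4987, -4914), Add(-17048, 20536)), -44076), Add(-7648, Mul(Rational(1, 2), Pow(198, -1), Add(-14, 198)))) = Mul(Add(Mul(-9901, 3488), -44076), Add(-7648, Mul(Rational(1, 2), Rational(1, 198), 184))) = Mul(Add(-34534688, -44076), Add(-7648, Rational(46, 99))) = Mul(-34578764, Rational(-757106, 99)) = Rational(2379980881544, 9)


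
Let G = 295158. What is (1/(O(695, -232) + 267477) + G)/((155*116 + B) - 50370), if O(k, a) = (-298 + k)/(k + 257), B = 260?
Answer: -7515859067911/818153503713 ≈ -9.1864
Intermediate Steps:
O(k, a) = (-298 + k)/(257 + k)
(1/(O(695, -232) + 267477) + G)/((155*116 + B) - 50370) = (1/((-298 + 695)/(257 + 695) + 267477) + 295158)/((155*116 + 260) - 50370) = (1/(397/952 + 267477) + 295158)/((17980 + 260) - 50370) = (1/((1/952)*397 + 267477) + 295158)/(18240 - 50370) = (1/(397/952 + 267477) + 295158)/(-32130) = (1/(254638501/952) + 295158)*(-1/32130) = (952/254638501 + 295158)*(-1/32130) = (75158590679110/254638501)*(-1/32130) = -7515859067911/818153503713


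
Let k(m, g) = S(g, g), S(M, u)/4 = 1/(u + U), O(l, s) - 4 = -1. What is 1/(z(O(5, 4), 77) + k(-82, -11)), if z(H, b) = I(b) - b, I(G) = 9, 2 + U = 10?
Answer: -3/208 ≈ -0.014423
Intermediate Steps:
U = 8 (U = -2 + 10 = 8)
O(l, s) = 3 (O(l, s) = 4 - 1 = 3)
S(M, u) = 4/(8 + u) (S(M, u) = 4/(u + 8) = 4/(8 + u))
k(m, g) = 4/(8 + g)
z(H, b) = 9 - b
1/(z(O(5, 4), 77) + k(-82, -11)) = 1/((9 - 1*77) + 4/(8 - 11)) = 1/((9 - 77) + 4/(-3)) = 1/(-68 + 4*(-⅓)) = 1/(-68 - 4/3) = 1/(-208/3) = -3/208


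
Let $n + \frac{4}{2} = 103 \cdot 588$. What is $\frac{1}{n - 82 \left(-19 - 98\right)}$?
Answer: $\frac{1}{70156} \approx 1.4254 \cdot 10^{-5}$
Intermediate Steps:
$n = 60562$ ($n = -2 + 103 \cdot 588 = -2 + 60564 = 60562$)
$\frac{1}{n - 82 \left(-19 - 98\right)} = \frac{1}{60562 - 82 \left(-19 - 98\right)} = \frac{1}{60562 - -9594} = \frac{1}{60562 + 9594} = \frac{1}{70156}$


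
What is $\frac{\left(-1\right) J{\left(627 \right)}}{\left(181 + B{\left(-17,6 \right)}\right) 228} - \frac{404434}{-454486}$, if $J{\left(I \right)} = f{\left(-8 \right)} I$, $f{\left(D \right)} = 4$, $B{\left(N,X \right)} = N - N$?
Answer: $\frac{34101604}{41130983} \approx 0.8291$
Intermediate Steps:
$B{\left(N,X \right)} = 0$
$J{\left(I \right)} = 4 I$
$\frac{\left(-1\right) J{\left(627 \right)}}{\left(181 + B{\left(-17,6 \right)}\right) 228} - \frac{404434}{-454486} = \frac{\left(-1\right) 4 \cdot 627}{\left(181 + 0\right) 228} - \frac{404434}{-454486} = \frac{\left(-1\right) 2508}{181 \cdot 228} - - \frac{202217}{227243} = - \frac{2508}{41268} + \frac{202217}{227243} = \left(-2508\right) \frac{1}{41268} + \frac{202217}{227243} = - \frac{11}{181} + \frac{202217}{227243} = \frac{34101604}{41130983}$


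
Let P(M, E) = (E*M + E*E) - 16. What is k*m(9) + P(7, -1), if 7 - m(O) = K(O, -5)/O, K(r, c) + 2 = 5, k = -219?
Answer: -1482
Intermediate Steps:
P(M, E) = -16 + E**2 + E*M (P(M, E) = (E*M + E**2) - 16 = (E**2 + E*M) - 16 = -16 + E**2 + E*M)
K(r, c) = 3 (K(r, c) = -2 + 5 = 3)
m(O) = 7 - 3/O
k*m(9) + P(7, -1) = -219*(7 - 3/9) + (-16 + (-1)**2 - 1*7) = -219*(7 - 3*1/9) + (-16 + 1 - 7) = -219*(7 - 1/3) - 22 = -219*20/3 - 22 = -1460 - 22 = -1482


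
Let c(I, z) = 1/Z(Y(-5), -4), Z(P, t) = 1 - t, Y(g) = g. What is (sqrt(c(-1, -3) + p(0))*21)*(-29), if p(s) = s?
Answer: -609*sqrt(5)/5 ≈ -272.35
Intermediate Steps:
c(I, z) = 1/5 (c(I, z) = 1/(1 - 1*(-4)) = 1/(1 + 4) = 1/5)
(sqrt(c(-1, -3) + p(0))*21)*(-29) = (sqrt(1/5 + 0)*21)*(-29) = (sqrt(1/5)*21)*(-29) = ((sqrt(5)/5)*21)*(-29) = (21*sqrt(5)/5)*(-29) = -609*sqrt(5)/5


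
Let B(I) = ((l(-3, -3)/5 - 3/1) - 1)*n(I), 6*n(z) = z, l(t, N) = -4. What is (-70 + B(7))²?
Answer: 142884/25 ≈ 5715.4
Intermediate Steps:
n(z) = z/6
B(I) = -4*I/5 (B(I) = ((-4/5 - 3/1) - 1)*(I/6) = ((-4*⅕ - 3*1) - 1)*(I/6) = ((-⅘ - 3) - 1)*(I/6) = (-19/5 - 1)*(I/6) = -4*I/5)
(-70 + B(7))² = (-70 - ⅘*7)² = (-70 - 28/5)² = (-378/5)² = 142884/25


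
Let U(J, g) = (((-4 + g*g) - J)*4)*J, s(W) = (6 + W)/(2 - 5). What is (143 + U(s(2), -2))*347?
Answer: 357757/9 ≈ 39751.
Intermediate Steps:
s(W) = -2 - W/3 (s(W) = (6 + W)/(-3) = (6 + W)*(-1/3) = -2 - W/3)
U(J, g) = J*(-16 - 4*J + 4*g**2) (U(J, g) = (((-4 + g**2) - J)*4)*J = ((-4 + g**2 - J)*4)*J = (-16 - 4*J + 4*g**2)*J = J*(-16 - 4*J + 4*g**2))
(143 + U(s(2), -2))*347 = (143 + 4*(-2 - 1/3*2)*(-4 + (-2)**2 - (-2 - 1/3*2)))*347 = (143 + 4*(-2 - 2/3)*(-4 + 4 - (-2 - 2/3)))*347 = (143 + 4*(-8/3)*(-4 + 4 - 1*(-8/3)))*347 = (143 + 4*(-8/3)*(-4 + 4 + 8/3))*347 = (143 + 4*(-8/3)*(8/3))*347 = (143 - 256/9)*347 = (1031/9)*347 = 357757/9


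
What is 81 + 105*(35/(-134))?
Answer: 7179/134 ≈ 53.575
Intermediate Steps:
81 + 105*(35/(-134)) = 81 + 105*(35*(-1/134)) = 81 + 105*(-35/134) = 81 - 3675/134 = 7179/134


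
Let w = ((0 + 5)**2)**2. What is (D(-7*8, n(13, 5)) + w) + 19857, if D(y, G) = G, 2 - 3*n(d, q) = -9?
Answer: 61457/3 ≈ 20486.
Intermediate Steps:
n(d, q) = 11/3 (n(d, q) = 2/3 - 1/3*(-9) = 2/3 + 3 = 11/3)
w = 625 (w = (5**2)**2 = 25**2 = 625)
(D(-7*8, n(13, 5)) + w) + 19857 = (11/3 + 625) + 19857 = 1886/3 + 19857 = 61457/3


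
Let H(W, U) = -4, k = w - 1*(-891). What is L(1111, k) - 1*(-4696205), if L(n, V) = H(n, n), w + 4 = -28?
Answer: 4696201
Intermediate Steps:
w = -32 (w = -4 - 28 = -32)
k = 859 (k = -32 - 1*(-891) = -32 + 891 = 859)
L(n, V) = -4
L(1111, k) - 1*(-4696205) = -4 - 1*(-4696205) = -4 + 4696205 = 4696201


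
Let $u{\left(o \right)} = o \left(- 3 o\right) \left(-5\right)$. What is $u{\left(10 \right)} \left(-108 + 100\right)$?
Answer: $-12000$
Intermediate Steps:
$u{\left(o \right)} = 15 o^{2}$ ($u{\left(o \right)} = - 3 o^{2} \left(-5\right) = 15 o^{2}$)
$u{\left(10 \right)} \left(-108 + 100\right) = 15 \cdot 10^{2} \left(-108 + 100\right) = 15 \cdot 100 \left(-8\right) = 1500 \left(-8\right) = -12000$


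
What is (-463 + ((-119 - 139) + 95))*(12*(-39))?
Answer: 292968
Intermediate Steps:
(-463 + ((-119 - 139) + 95))*(12*(-39)) = (-463 + (-258 + 95))*(-468) = (-463 - 163)*(-468) = -626*(-468) = 292968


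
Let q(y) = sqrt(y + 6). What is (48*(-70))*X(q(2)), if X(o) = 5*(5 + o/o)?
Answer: -100800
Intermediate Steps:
q(y) = sqrt(6 + y)
X(o) = 30 (X(o) = 5*(5 + 1) = 5*6 = 30)
(48*(-70))*X(q(2)) = (48*(-70))*30 = -3360*30 = -100800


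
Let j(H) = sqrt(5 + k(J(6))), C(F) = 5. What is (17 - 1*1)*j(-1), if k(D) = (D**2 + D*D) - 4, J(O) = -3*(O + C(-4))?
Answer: 16*sqrt(2179) ≈ 746.88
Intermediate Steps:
J(O) = -15 - 3*O (J(O) = -3*(O + 5) = -3*(5 + O) = -15 - 3*O)
k(D) = -4 + 2*D**2 (k(D) = (D**2 + D**2) - 4 = 2*D**2 - 4 = -4 + 2*D**2)
j(H) = sqrt(2179) (j(H) = sqrt(5 + (-4 + 2*(-15 - 3*6)**2)) = sqrt(5 + (-4 + 2*(-15 - 18)**2)) = sqrt(5 + (-4 + 2*(-33)**2)) = sqrt(5 + (-4 + 2*1089)) = sqrt(5 + (-4 + 2178)) = sqrt(5 + 2174) = sqrt(2179))
(17 - 1*1)*j(-1) = (17 - 1*1)*sqrt(2179) = (17 - 1)*sqrt(2179) = 16*sqrt(2179)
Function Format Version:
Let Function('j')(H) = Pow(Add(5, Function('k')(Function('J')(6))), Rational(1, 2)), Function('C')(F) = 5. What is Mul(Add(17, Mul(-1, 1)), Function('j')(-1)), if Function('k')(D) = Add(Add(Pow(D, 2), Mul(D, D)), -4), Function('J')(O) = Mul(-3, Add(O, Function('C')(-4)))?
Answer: Mul(16, Pow(2179, Rational(1, 2))) ≈ 746.88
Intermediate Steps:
Function('J')(O) = Add(-15, Mul(-3, O)) (Function('J')(O) = Mul(-3, Add(O, 5)) = Mul(-3, Add(5, O)) = Add(-15, Mul(-3, O)))
Function('k')(D) = Add(-4, Mul(2, Pow(D, 2))) (Function('k')(D) = Add(Add(Pow(D, 2), Pow(D, 2)), -4) = Add(Mul(2, Pow(D, 2)), -4) = Add(-4, Mul(2, Pow(D, 2))))
Function('j')(H) = Pow(2179, Rational(1, 2)) (Function('j')(H) = Pow(Add(5, Add(-4, Mul(2, Pow(Add(-15, Mul(-3, 6)), 2)))), Rational(1, 2)) = Pow(Add(5, Add(-4, Mul(2, Pow(Add(-15, -18), 2)))), Rational(1, 2)) = Pow(Add(5, Add(-4, Mul(2, Pow(-33, 2)))), Rational(1, 2)) = Pow(Add(5, Add(-4, Mul(2, 1089))), Rational(1, 2)) = Pow(Add(5, Add(-4, 2178)), Rational(1, 2)) = Pow(Add(5, 2174), Rational(1, 2)) = Pow(2179, Rational(1, 2)))
Mul(Add(17, Mul(-1, 1)), Function('j')(-1)) = Mul(Add(17, Mul(-1, 1)), Pow(2179, Rational(1, 2))) = Mul(Add(17, -1), Pow(2179, Rational(1, 2))) = Mul(16, Pow(2179, Rational(1, 2)))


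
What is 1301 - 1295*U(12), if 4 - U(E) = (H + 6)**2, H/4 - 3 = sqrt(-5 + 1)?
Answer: 332821 + 372960*I ≈ 3.3282e+5 + 3.7296e+5*I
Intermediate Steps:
H = 12 + 8*I (H = 12 + 4*sqrt(-5 + 1) = 12 + 4*sqrt(-4) = 12 + 4*(2*I) = 12 + 8*I ≈ 12.0 + 8.0*I)
U(E) = 4 - (18 + 8*I)**2 (U(E) = 4 - ((12 + 8*I) + 6)**2 = 4 - (18 + 8*I)**2)
1301 - 1295*U(12) = 1301 - 1295*(-256 - 288*I) = 1301 + (331520 + 372960*I) = 332821 + 372960*I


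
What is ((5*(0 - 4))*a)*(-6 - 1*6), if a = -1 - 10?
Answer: -2640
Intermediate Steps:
a = -11
((5*(0 - 4))*a)*(-6 - 1*6) = ((5*(0 - 4))*(-11))*(-6 - 1*6) = ((5*(-4))*(-11))*(-6 - 6) = -20*(-11)*(-12) = 220*(-12) = -2640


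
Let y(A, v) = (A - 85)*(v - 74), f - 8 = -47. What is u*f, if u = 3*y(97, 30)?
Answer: 61776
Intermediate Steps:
f = -39 (f = 8 - 47 = -39)
y(A, v) = (-85 + A)*(-74 + v)
u = -1584 (u = 3*(6290 - 85*30 - 74*97 + 97*30) = 3*(6290 - 2550 - 7178 + 2910) = 3*(-528) = -1584)
u*f = -1584*(-39) = 61776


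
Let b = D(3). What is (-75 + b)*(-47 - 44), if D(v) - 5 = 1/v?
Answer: 19019/3 ≈ 6339.7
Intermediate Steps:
D(v) = 5 + 1/v
b = 16/3 (b = 5 + 1/3 = 5 + ⅓ = 16/3 ≈ 5.3333)
(-75 + b)*(-47 - 44) = (-75 + 16/3)*(-47 - 44) = -209/3*(-91) = 19019/3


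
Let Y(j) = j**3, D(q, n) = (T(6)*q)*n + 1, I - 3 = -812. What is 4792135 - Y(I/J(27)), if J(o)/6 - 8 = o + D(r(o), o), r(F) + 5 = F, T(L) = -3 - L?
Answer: 154976681990268084871/32339798856000 ≈ 4.7921e+6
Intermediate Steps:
I = -809 (I = 3 - 812 = -809)
r(F) = -5 + F
D(q, n) = 1 - 9*n*q (D(q, n) = ((-3 - 1*6)*q)*n + 1 = ((-3 - 6)*q)*n + 1 = (-9*q)*n + 1 = -9*n*q + 1 = 1 - 9*n*q)
J(o) = 54 + 6*o - 54*o*(-5 + o) (J(o) = 48 + 6*(o + (1 - 9*o*(-5 + o))) = 48 + 6*(1 + o - 9*o*(-5 + o)) = 48 + (6 + 6*o - 54*o*(-5 + o)) = 54 + 6*o - 54*o*(-5 + o))
4792135 - Y(I/J(27)) = 4792135 - (-809/(54 - 54*27**2 + 276*27))**3 = 4792135 - (-809/(54 - 54*729 + 7452))**3 = 4792135 - (-809/(54 - 39366 + 7452))**3 = 4792135 - (-809/(-31860))**3 = 4792135 - (-809*(-1/31860))**3 = 4792135 - (809/31860)**3 = 4792135 - 1*529475129/32339798856000 = 4792135 - 529475129/32339798856000 = 154976681990268084871/32339798856000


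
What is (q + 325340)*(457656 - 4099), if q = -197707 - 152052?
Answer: -11075408383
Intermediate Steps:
q = -349759
(q + 325340)*(457656 - 4099) = (-349759 + 325340)*(457656 - 4099) = -24419*453557 = -11075408383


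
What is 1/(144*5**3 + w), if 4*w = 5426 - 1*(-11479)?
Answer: 4/88905 ≈ 4.4992e-5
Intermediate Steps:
w = 16905/4 (w = (5426 - 1*(-11479))/4 = (5426 + 11479)/4 = (1/4)*16905 = 16905/4 ≈ 4226.3)
1/(144*5**3 + w) = 1/(144*5**3 + 16905/4) = 1/(144*125 + 16905/4) = 1/(18000 + 16905/4) = 1/(88905/4) = 4/88905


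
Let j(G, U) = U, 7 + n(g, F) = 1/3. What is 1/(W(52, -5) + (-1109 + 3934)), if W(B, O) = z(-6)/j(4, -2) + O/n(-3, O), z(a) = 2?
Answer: 4/11299 ≈ 0.00035401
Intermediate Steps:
n(g, F) = -20/3 (n(g, F) = -7 + 1/3 = -7 + ⅓ = -20/3)
W(B, O) = -1 - 3*O/20 (W(B, O) = 2/(-2) + O/(-20/3) = 2*(-½) + O*(-3/20) = -1 - 3*O/20)
1/(W(52, -5) + (-1109 + 3934)) = 1/((-1 - 3/20*(-5)) + (-1109 + 3934)) = 1/((-1 + ¾) + 2825) = 1/(-¼ + 2825) = 1/(11299/4) = 4/11299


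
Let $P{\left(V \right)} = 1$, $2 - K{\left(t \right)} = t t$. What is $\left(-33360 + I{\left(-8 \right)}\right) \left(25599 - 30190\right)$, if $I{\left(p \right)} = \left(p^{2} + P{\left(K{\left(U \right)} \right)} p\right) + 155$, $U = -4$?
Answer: $152187059$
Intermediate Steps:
$K{\left(t \right)} = 2 - t^{2}$ ($K{\left(t \right)} = 2 - t t = 2 - t^{2}$)
$I{\left(p \right)} = 155 + p + p^{2}$ ($I{\left(p \right)} = \left(p^{2} + 1 p\right) + 155 = \left(p^{2} + p\right) + 155 = \left(p + p^{2}\right) + 155 = 155 + p + p^{2}$)
$\left(-33360 + I{\left(-8 \right)}\right) \left(25599 - 30190\right) = \left(-33360 + \left(155 - 8 + \left(-8\right)^{2}\right)\right) \left(25599 - 30190\right) = \left(-33360 + \left(155 - 8 + 64\right)\right) \left(25599 - 30190\right) = \left(-33360 + 211\right) \left(-4591\right) = \left(-33149\right) \left(-4591\right) = 152187059$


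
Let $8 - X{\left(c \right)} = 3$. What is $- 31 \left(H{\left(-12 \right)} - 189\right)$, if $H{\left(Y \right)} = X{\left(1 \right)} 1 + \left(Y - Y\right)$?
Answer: $5704$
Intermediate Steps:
$X{\left(c \right)} = 5$ ($X{\left(c \right)} = 8 - 3 = 5$)
$H{\left(Y \right)} = 5$ ($H{\left(Y \right)} = 5 \cdot 1 + \left(Y - Y\right) = 5 + 0 = 5$)
$- 31 \left(H{\left(-12 \right)} - 189\right) = - 31 \left(5 - 189\right) = \left(-31\right) \left(-184\right) = 5704$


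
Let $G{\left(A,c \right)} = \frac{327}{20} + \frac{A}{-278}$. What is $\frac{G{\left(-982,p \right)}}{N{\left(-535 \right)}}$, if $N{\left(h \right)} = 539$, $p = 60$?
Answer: $\frac{55273}{1498420} \approx 0.036888$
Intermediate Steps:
$G{\left(A,c \right)} = \frac{327}{20} - \frac{A}{278}$ ($G{\left(A,c \right)} = 327 \cdot \frac{1}{20} + A \left(- \frac{1}{278}\right) = \frac{327}{20} - \frac{A}{278}$)
$\frac{G{\left(-982,p \right)}}{N{\left(-535 \right)}} = \frac{\frac{327}{20} - - \frac{491}{139}}{539} = \left(\frac{327}{20} + \frac{491}{139}\right) \frac{1}{539} = \frac{55273}{2780} \cdot \frac{1}{539} = \frac{55273}{1498420}$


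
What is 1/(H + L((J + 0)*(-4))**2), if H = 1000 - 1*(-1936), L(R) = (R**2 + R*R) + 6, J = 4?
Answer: 1/271260 ≈ 3.6865e-6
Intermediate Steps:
L(R) = 6 + 2*R**2 (L(R) = (R**2 + R**2) + 6 = 2*R**2 + 6 = 6 + 2*R**2)
H = 2936 (H = 1000 + 1936 = 2936)
1/(H + L((J + 0)*(-4))**2) = 1/(2936 + (6 + 2*((4 + 0)*(-4))**2)**2) = 1/(2936 + (6 + 2*(4*(-4))**2)**2) = 1/(2936 + (6 + 2*(-16)**2)**2) = 1/(2936 + (6 + 2*256)**2) = 1/(2936 + (6 + 512)**2) = 1/(2936 + 518**2) = 1/(2936 + 268324) = 1/271260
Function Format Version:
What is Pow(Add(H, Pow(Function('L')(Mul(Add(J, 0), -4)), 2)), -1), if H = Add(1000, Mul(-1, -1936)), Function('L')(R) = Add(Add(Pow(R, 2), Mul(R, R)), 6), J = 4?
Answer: Rational(1, 271260) ≈ 3.6865e-6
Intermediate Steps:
Function('L')(R) = Add(6, Mul(2, Pow(R, 2))) (Function('L')(R) = Add(Add(Pow(R, 2), Pow(R, 2)), 6) = Add(Mul(2, Pow(R, 2)), 6) = Add(6, Mul(2, Pow(R, 2))))
H = 2936 (H = Add(1000, 1936) = 2936)
Pow(Add(H, Pow(Function('L')(Mul(Add(J, 0), -4)), 2)), -1) = Pow(Add(2936, Pow(Add(6, Mul(2, Pow(Mul(Add(4, 0), -4), 2))), 2)), -1) = Pow(Add(2936, Pow(Add(6, Mul(2, Pow(Mul(4, -4), 2))), 2)), -1) = Pow(Add(2936, Pow(Add(6, Mul(2, Pow(-16, 2))), 2)), -1) = Pow(Add(2936, Pow(Add(6, Mul(2, 256)), 2)), -1) = Pow(Add(2936, Pow(Add(6, 512), 2)), -1) = Pow(Add(2936, Pow(518, 2)), -1) = Pow(Add(2936, 268324), -1) = Pow(271260, -1) = Rational(1, 271260)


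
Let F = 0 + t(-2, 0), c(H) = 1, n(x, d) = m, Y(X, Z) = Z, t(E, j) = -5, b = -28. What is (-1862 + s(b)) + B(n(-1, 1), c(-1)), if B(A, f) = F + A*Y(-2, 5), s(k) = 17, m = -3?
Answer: -1865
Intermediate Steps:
n(x, d) = -3
F = -5 (F = 0 - 5 = -5)
B(A, f) = -5 + 5*A (B(A, f) = -5 + A*5 = -5 + 5*A)
(-1862 + s(b)) + B(n(-1, 1), c(-1)) = (-1862 + 17) + (-5 + 5*(-3)) = -1845 + (-5 - 15) = -1845 - 20 = -1865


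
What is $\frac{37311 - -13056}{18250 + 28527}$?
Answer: $\frac{50367}{46777} \approx 1.0767$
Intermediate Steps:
$\frac{37311 - -13056}{18250 + 28527} = \frac{37311 + 13056}{46777} = 50367 \cdot \frac{1}{46777} = \frac{50367}{46777}$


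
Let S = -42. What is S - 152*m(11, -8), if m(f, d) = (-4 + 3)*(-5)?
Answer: -802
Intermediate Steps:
m(f, d) = 5 (m(f, d) = -1*(-5) = 5)
S - 152*m(11, -8) = -42 - 152*5 = -42 - 760 = -802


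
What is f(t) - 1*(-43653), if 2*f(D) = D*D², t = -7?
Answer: 86963/2 ≈ 43482.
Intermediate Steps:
f(D) = D³/2 (f(D) = (D*D²)/2 = D³/2)
f(t) - 1*(-43653) = (½)*(-7)³ - 1*(-43653) = (½)*(-343) + 43653 = -343/2 + 43653 = 86963/2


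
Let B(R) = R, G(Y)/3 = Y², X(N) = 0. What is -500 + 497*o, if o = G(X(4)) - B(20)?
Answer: -10440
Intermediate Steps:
G(Y) = 3*Y²
o = -20 (o = 3*0² - 1*20 = 3*0 - 20 = 0 - 20 = -20)
-500 + 497*o = -500 + 497*(-20) = -500 - 9940 = -10440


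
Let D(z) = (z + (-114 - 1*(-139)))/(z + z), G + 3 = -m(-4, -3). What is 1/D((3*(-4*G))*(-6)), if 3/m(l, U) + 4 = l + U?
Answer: 864/377 ≈ 2.2918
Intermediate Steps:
m(l, U) = 3/(-4 + U + l) (m(l, U) = 3/(-4 + (l + U)) = 3/(-4 + (U + l)) = 3/(-4 + U + l))
G = -30/11 (G = -3 - 3/(-4 - 3 - 4) = -3 - 3/(-11) = -3 - 3*(-1)/11 = -3 - 1*(-3/11) = -3 + 3/11 = -30/11 ≈ -2.7273)
D(z) = (25 + z)/(2*z) (D(z) = (z + (-114 + 139))/((2*z)) = (z + 25)*(1/(2*z)) = (25 + z)*(1/(2*z)) = (25 + z)/(2*z))
1/D((3*(-4*G))*(-6)) = 1/((25 + (3*(-4*(-30/11)))*(-6))/(2*(((3*(-4*(-30/11)))*(-6))))) = 1/((25 + (3*(120/11))*(-6))/(2*(((3*(120/11))*(-6))))) = 1/((25 + (360/11)*(-6))/(2*(((360/11)*(-6))))) = 1/((25 - 2160/11)/(2*(-2160/11))) = 1/((½)*(-11/2160)*(-1885/11)) = 1/(377/864) = 864/377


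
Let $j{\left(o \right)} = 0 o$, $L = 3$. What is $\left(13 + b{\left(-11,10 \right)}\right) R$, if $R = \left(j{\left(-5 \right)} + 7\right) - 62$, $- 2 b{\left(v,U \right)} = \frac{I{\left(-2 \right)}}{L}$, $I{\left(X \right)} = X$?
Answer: $- \frac{2200}{3} \approx -733.33$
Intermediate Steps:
$b{\left(v,U \right)} = \frac{1}{3}$ ($b{\left(v,U \right)} = - \frac{\left(-2\right) \frac{1}{3}}{2} = \left(- \frac{1}{2}\right) \left(- \frac{2}{3}\right) = \frac{1}{3}$)
$j{\left(o \right)} = 0$
$R = -55$ ($R = \left(0 + 7\right) - 62 = 7 - 62 = -55$)
$\left(13 + b{\left(-11,10 \right)}\right) R = \left(13 + \frac{1}{3}\right) \left(-55\right) = \frac{40}{3} \left(-55\right) = - \frac{2200}{3}$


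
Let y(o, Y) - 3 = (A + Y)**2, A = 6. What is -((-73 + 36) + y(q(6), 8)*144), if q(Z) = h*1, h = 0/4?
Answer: -28619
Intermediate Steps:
h = 0 (h = 0*(1/4) = 0)
q(Z) = 0 (q(Z) = 0*1 = 0)
y(o, Y) = 3 + (6 + Y)**2
-((-73 + 36) + y(q(6), 8)*144) = -((-73 + 36) + (3 + (6 + 8)**2)*144) = -(-37 + (3 + 14**2)*144) = -(-37 + (3 + 196)*144) = -(-37 + 199*144) = -(-37 + 28656) = -1*28619 = -28619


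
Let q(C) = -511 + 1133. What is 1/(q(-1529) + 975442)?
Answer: 1/976064 ≈ 1.0245e-6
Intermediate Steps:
q(C) = 622
1/(q(-1529) + 975442) = 1/(622 + 975442) = 1/976064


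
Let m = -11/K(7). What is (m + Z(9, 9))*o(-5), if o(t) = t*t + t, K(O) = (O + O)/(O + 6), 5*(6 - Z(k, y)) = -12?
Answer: -254/7 ≈ -36.286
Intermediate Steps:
Z(k, y) = 42/5 (Z(k, y) = 6 - 1/5*(-12) = 6 + 12/5 = 42/5)
K(O) = 2*O/(6 + O) (K(O) = (2*O)/(6 + O) = 2*O/(6 + O))
o(t) = t + t**2 (o(t) = t**2 + t = t + t**2)
m = -143/14 (m = -11/(2*7/(6 + 7)) = -11/(2*7/13) = -11/(2*7*(1/13)) = -11/14/13 = -11*13/14 = -143/14 ≈ -10.214)
(m + Z(9, 9))*o(-5) = (-143/14 + 42/5)*(-5*(1 - 5)) = -(-127)*(-4)/14 = -127/70*20 = -254/7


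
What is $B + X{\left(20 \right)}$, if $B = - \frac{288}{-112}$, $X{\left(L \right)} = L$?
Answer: $\frac{158}{7} \approx 22.571$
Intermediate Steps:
$B = \frac{18}{7}$ ($B = \left(-288\right) \left(- \frac{1}{112}\right) = \frac{18}{7} \approx 2.5714$)
$B + X{\left(20 \right)} = \frac{18}{7} + 20 = \frac{158}{7}$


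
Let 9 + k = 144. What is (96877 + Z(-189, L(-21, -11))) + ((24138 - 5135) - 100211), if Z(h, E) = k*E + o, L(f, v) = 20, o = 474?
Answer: 18843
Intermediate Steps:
k = 135 (k = -9 + 144 = 135)
Z(h, E) = 474 + 135*E (Z(h, E) = 135*E + 474 = 474 + 135*E)
(96877 + Z(-189, L(-21, -11))) + ((24138 - 5135) - 100211) = (96877 + (474 + 135*20)) + ((24138 - 5135) - 100211) = (96877 + (474 + 2700)) + (19003 - 100211) = (96877 + 3174) - 81208 = 100051 - 81208 = 18843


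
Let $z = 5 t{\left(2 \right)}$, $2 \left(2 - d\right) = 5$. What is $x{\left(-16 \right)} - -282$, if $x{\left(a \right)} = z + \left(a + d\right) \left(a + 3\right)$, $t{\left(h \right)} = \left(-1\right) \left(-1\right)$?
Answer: $\frac{1003}{2} \approx 501.5$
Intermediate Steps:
$d = - \frac{1}{2}$ ($d = 2 - \frac{5}{2} = - \frac{1}{2} \approx -0.5$)
$t{\left(h \right)} = 1$
$z = 5$ ($z = 5 \cdot 1 = 5$)
$x{\left(a \right)} = 5 + \left(3 + a\right) \left(- \frac{1}{2} + a\right)$ ($x{\left(a \right)} = 5 + \left(a - \frac{1}{2}\right) \left(a + 3\right) = 5 + \left(- \frac{1}{2} + a\right) \left(3 + a\right) = 5 + \left(3 + a\right) \left(- \frac{1}{2} + a\right)$)
$x{\left(-16 \right)} - -282 = \left(\frac{7}{2} + \left(-16\right)^{2} + \frac{5}{2} \left(-16\right)\right) - -282 = \left(\frac{7}{2} + 256 - 40\right) + 282 = \frac{439}{2} + 282 = \frac{1003}{2}$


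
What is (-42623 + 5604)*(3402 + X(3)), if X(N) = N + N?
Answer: -126160752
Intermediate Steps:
X(N) = 2*N
(-42623 + 5604)*(3402 + X(3)) = (-42623 + 5604)*(3402 + 2*3) = -37019*(3402 + 6) = -37019*3408 = -126160752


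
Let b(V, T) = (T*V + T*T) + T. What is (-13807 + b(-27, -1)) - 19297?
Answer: -33077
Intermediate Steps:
b(V, T) = T + T**2 + T*V (b(V, T) = (T*V + T**2) + T = (T**2 + T*V) + T = T + T**2 + T*V)
(-13807 + b(-27, -1)) - 19297 = (-13807 - (1 - 1 - 27)) - 19297 = (-13807 - 1*(-27)) - 19297 = (-13807 + 27) - 19297 = -13780 - 19297 = -33077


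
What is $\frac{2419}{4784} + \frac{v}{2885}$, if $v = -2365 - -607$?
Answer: $- \frac{1431457}{13801840} \approx -0.10371$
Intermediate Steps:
$v = -1758$ ($v = -2365 + 607 = -1758$)
$\frac{2419}{4784} + \frac{v}{2885} = \frac{2419}{4784} - \frac{1758}{2885} = - \frac{1431457}{13801840}$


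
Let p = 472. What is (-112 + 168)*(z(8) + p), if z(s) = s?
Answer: 26880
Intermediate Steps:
(-112 + 168)*(z(8) + p) = (-112 + 168)*(8 + 472) = 56*480 = 26880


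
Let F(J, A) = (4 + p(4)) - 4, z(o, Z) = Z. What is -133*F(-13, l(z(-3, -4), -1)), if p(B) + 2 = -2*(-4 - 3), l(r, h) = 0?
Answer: -1596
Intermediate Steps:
p(B) = 12 (p(B) = -2 - 2*(-4 - 3) = -2 - 2*(-7) = -2 + 14 = 12)
F(J, A) = 12 (F(J, A) = (4 + 12) - 4 = 16 - 4 = 12)
-133*F(-13, l(z(-3, -4), -1)) = -133*12 = -1596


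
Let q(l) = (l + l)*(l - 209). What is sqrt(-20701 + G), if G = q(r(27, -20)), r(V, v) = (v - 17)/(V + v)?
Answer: I*sqrt(903349)/7 ≈ 135.78*I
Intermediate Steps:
r(V, v) = (-17 + v)/(V + v)
q(l) = 2*l*(-209 + l) (q(l) = (2*l)*(-209 + l) = 2*l*(-209 + l))
G = 111000/49 (G = 2*((-17 - 20)/(27 - 20))*(-209 + (-17 - 20)/(27 - 20)) = 2*(-37/7)*(-209 - 37/7) = 2*(-37/7)*(-1500/7) = 111000/49 ≈ 2265.3)
sqrt(-20701 + G) = sqrt(-20701 + 111000/49) = sqrt(-903349/49) = I*sqrt(903349)/7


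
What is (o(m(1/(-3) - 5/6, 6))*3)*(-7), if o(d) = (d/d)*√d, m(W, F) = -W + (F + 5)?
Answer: -7*√438/2 ≈ -73.250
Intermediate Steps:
m(W, F) = 5 + F - W (m(W, F) = -W + (5 + F) = 5 + F - W)
o(d) = √d (o(d) = 1*√d = √d)
(o(m(1/(-3) - 5/6, 6))*3)*(-7) = (√(5 + 6 - (1/(-3) - 5/6))*3)*(-7) = (√(5 + 6 - (1*(-⅓) - 5*⅙))*3)*(-7) = (√(5 + 6 - (-⅓ - ⅚))*3)*(-7) = (√(5 + 6 - 1*(-7/6))*3)*(-7) = (√(5 + 6 + 7/6)*3)*(-7) = (√(73/6)*3)*(-7) = ((√438/6)*3)*(-7) = (√438/2)*(-7) = -7*√438/2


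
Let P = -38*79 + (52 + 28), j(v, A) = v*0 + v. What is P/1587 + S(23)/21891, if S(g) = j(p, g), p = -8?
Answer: -21326066/11580339 ≈ -1.8416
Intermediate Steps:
j(v, A) = v (j(v, A) = 0 + v = v)
S(g) = -8
P = -2922 (P = -3002 + 80 = -2922)
P/1587 + S(23)/21891 = -2922/1587 - 8/21891 = -2922*1/1587 - 8*1/21891 = -974/529 - 8/21891 = -21326066/11580339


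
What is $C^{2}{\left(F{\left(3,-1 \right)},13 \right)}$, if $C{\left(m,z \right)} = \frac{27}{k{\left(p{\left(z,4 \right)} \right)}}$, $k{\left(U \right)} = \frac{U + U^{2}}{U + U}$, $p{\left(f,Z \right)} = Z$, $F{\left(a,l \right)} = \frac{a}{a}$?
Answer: $\frac{2916}{25} \approx 116.64$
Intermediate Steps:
$F{\left(a,l \right)} = 1$
$k{\left(U \right)} = \frac{U + U^{2}}{2 U}$
$C{\left(m,z \right)} = \frac{54}{5}$ ($C{\left(m,z \right)} = \frac{27}{\frac{1}{2} + \frac{1}{2} \cdot 4} = \frac{27}{\frac{1}{2} + 2} = \frac{27}{\frac{5}{2}} = 27 \cdot \frac{2}{5} = \frac{54}{5}$)
$C^{2}{\left(F{\left(3,-1 \right)},13 \right)} = \left(\frac{54}{5}\right)^{2} = \frac{2916}{25}$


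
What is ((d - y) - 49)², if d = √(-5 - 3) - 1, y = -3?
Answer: 2201 - 188*I*√2 ≈ 2201.0 - 265.87*I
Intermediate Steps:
d = -1 + 2*I*√2 (d = √(-8) - 1 = 2*I*√2 - 1 = -1 + 2*I*√2 ≈ -1.0 + 2.8284*I)
((d - y) - 49)² = (((-1 + 2*I*√2) - 1*(-3)) - 49)² = (((-1 + 2*I*√2) + 3) - 49)² = ((2 + 2*I*√2) - 49)² = (-47 + 2*I*√2)²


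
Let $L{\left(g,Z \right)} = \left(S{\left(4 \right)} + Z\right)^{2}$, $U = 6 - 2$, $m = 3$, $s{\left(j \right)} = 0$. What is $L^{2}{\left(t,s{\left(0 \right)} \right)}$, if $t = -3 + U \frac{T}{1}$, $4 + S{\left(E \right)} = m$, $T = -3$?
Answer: $1$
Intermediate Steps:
$S{\left(E \right)} = -1$ ($S{\left(E \right)} = -4 + 3 = -1$)
$U = 4$ ($U = 6 - 2 = 4$)
$t = -15$ ($t = -3 + 4 \left(- \frac{3}{1}\right) = -3 + 4 \left(\left(-3\right) 1\right) = -3 + 4 \left(-3\right) = -3 - 12 = -15$)
$L{\left(g,Z \right)} = \left(-1 + Z\right)^{2}$
$L^{2}{\left(t,s{\left(0 \right)} \right)} = \left(\left(-1 + 0\right)^{2}\right)^{2} = \left(\left(-1\right)^{2}\right)^{2} = 1^{2} = 1$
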